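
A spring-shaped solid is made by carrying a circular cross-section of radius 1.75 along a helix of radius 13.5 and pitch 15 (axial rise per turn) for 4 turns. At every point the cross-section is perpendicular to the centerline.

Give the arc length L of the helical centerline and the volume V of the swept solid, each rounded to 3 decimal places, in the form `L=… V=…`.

2πR = 2π·13.5 = 84.823002
per-turn = √(84.823002² + 15²) = √(7194.9416 + 225) = √7419.9416 = 86.139083
L = 4 × 86.139083 = 344.556332
V = π·1.75² × L = 9.621128 × 344.556332 = 3315.020399

L=344.556 V=3315.020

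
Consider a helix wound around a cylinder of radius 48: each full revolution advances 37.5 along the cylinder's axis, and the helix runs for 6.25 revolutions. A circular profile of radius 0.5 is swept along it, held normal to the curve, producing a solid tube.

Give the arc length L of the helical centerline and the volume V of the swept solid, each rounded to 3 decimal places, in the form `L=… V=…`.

L=1899.471 V=1491.841

2πR = 2π·48 = 301.592895
per-turn = √(301.592895² + 37.5²) = √(90958.2742 + 1406.25) = √92364.5242 = 303.915324
L = 6.25 × 303.915324 = 1899.470775
V = π·0.5² × L = 0.785398 × 1899.470775 = 1491.840858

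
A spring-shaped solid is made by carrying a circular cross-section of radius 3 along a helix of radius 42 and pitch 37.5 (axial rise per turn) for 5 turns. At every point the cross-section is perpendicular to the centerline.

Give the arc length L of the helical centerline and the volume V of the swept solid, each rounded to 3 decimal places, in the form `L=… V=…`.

L=1332.724 V=37681.896

2πR = 2π·42 = 263.893783
per-turn = √(263.893783² + 37.5²) = √(69639.9287 + 1406.25) = √71046.1787 = 266.544891
L = 5 × 266.544891 = 1332.724453
V = π·3² × L = 28.274334 × 1332.724453 = 37681.896144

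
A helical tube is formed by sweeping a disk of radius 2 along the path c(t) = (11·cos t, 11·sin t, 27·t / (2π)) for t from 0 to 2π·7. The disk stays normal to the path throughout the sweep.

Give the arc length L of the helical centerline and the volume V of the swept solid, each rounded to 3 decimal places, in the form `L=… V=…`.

L=519.412 V=6527.120

2πR = 2π·11 = 69.115038
per-turn = √(69.115038² + 27²) = √(4776.8885 + 729) = √5505.8885 = 74.201675
L = 7 × 74.201675 = 519.411723
V = π·2² × L = 12.566371 × 519.411723 = 6527.120212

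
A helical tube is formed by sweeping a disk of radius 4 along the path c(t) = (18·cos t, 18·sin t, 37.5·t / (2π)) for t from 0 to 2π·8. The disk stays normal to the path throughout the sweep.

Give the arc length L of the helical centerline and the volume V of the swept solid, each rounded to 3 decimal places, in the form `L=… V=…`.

2πR = 2π·18 = 113.097336
per-turn = √(113.097336² + 37.5²) = √(12791.0073 + 1406.25) = √14197.2573 = 119.152244
L = 8 × 119.152244 = 953.217954
V = π·4² × L = 50.265482 × 953.217954 = 47913.960335

L=953.218 V=47913.960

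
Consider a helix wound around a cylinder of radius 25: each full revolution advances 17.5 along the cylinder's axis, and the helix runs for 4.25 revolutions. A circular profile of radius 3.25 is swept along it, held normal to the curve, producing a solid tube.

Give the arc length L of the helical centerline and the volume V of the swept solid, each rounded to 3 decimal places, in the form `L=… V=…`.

L=671.719 V=22289.689

2πR = 2π·25 = 157.079633
per-turn = √(157.079633² + 17.5²) = √(24674.0110 + 306.25) = √24980.2610 = 158.051450
L = 4.25 × 158.051450 = 671.718665
V = π·3.25² × L = 33.183072 × 671.718665 = 22289.689082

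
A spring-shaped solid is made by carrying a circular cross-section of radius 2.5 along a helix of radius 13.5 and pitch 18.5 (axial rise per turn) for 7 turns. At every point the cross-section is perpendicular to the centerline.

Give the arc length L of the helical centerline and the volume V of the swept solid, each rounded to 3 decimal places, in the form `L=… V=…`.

2πR = 2π·13.5 = 84.823002
per-turn = √(84.823002² + 18.5²) = √(7194.9416 + 342.25) = √7537.1916 = 86.817001
L = 7 × 86.817001 = 607.719005
V = π·2.5² × L = 19.634954 × 607.719005 = 11932.534756

L=607.719 V=11932.535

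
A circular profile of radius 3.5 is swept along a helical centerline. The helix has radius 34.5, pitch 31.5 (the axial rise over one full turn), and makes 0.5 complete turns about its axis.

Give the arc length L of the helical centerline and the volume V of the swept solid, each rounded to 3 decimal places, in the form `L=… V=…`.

L=109.523 V=4214.952

2πR = 2π·34.5 = 216.769893
per-turn = √(216.769893² + 31.5²) = √(46989.1866 + 992.25) = √47981.4366 = 219.046654
L = 0.5 × 219.046654 = 109.523327
V = π·3.5² × L = 38.484510 × 109.523327 = 4214.951571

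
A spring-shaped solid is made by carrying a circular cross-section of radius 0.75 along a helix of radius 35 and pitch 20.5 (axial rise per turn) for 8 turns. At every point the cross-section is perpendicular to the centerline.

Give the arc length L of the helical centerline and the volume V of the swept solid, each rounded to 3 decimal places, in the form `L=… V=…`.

L=1766.919 V=3122.404

2πR = 2π·35 = 219.911486
per-turn = √(219.911486² + 20.5²) = √(48361.0616 + 420.25) = √48781.3116 = 220.864917
L = 8 × 220.864917 = 1766.919336
V = π·0.75² × L = 1.767146 × 1766.919336 = 3122.404203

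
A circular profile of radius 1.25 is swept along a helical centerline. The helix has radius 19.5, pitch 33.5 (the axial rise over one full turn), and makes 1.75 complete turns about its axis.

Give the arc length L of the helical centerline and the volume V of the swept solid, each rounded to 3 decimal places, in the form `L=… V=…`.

L=222.284 V=1091.133

2πR = 2π·19.5 = 122.522113
per-turn = √(122.522113² + 33.5²) = √(15011.6683 + 1122.25) = √16133.9183 = 127.019362
L = 1.75 × 127.019362 = 222.283883
V = π·1.25² × L = 4.908739 × 222.283883 = 1091.133461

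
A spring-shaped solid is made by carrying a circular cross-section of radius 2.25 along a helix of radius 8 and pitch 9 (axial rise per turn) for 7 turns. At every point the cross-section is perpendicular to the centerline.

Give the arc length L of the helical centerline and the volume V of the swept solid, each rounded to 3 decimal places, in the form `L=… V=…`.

2πR = 2π·8 = 50.265482
per-turn = √(50.265482² + 9²) = √(2526.6187 + 81) = √2607.6187 = 51.064848
L = 7 × 51.064848 = 357.453938
V = π·2.25² × L = 15.904313 × 357.453938 = 5685.059241

L=357.454 V=5685.059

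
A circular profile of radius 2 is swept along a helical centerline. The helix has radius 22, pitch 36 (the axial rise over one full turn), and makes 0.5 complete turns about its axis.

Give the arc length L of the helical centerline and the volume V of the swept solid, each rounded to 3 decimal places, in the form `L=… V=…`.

2πR = 2π·22 = 138.230077
per-turn = √(138.230077² + 36²) = √(19107.5541 + 1296) = √20403.5541 = 142.841010
L = 0.5 × 142.841010 = 71.420505
V = π·2² × L = 12.566371 × 71.420505 = 897.496535

L=71.421 V=897.497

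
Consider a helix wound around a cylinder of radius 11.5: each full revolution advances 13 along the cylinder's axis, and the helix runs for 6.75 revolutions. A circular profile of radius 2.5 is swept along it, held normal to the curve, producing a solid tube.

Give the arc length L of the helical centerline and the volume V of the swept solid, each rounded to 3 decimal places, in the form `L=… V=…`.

2πR = 2π·11.5 = 72.256631
per-turn = √(72.256631² + 13²) = √(5221.0207 + 169) = √5390.0207 = 73.416761
L = 6.75 × 73.416761 = 495.563134
V = π·2.5² × L = 19.634954 × 495.563134 = 9730.359375

L=495.563 V=9730.359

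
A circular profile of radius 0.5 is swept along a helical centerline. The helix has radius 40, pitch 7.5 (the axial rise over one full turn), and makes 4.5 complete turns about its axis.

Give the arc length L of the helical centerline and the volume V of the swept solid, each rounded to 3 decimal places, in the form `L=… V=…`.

2πR = 2π·40 = 251.327412
per-turn = √(251.327412² + 7.5²) = √(63165.4682 + 56.25) = √63221.7182 = 251.439293
L = 4.5 × 251.439293 = 1131.476819
V = π·0.5² × L = 0.785398 × 1131.476819 = 888.659816

L=1131.477 V=888.660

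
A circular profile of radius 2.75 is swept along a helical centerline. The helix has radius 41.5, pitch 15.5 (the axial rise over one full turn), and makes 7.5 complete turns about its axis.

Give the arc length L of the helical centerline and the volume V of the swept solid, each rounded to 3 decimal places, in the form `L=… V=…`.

2πR = 2π·41.5 = 260.752190
per-turn = √(260.752190² + 15.5²) = √(67991.7047 + 240.25) = √68231.9547 = 261.212470
L = 7.5 × 261.212470 = 1959.093528
V = π·2.75² × L = 23.758294 × 1959.093528 = 46544.720888

L=1959.094 V=46544.721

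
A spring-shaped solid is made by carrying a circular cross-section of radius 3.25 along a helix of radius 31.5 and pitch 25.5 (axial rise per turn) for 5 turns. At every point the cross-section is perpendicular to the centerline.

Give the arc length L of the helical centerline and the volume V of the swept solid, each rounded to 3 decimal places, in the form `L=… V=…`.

L=997.781 V=33109.453

2πR = 2π·31.5 = 197.920337
per-turn = √(197.920337² + 25.5²) = √(39172.4599 + 650.25) = √39822.7099 = 199.556282
L = 5 × 199.556282 = 997.781412
V = π·3.25² × L = 33.183072 × 997.781412 = 33109.452847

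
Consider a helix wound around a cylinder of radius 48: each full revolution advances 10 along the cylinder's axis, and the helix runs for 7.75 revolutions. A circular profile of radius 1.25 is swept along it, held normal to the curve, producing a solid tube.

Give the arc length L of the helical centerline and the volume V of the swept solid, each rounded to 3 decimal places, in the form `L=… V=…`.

L=2338.629 V=11479.720

2πR = 2π·48 = 301.592895
per-turn = √(301.592895² + 10²) = √(90958.2742 + 100) = √91058.2742 = 301.758636
L = 7.75 × 301.758636 = 2338.629426
V = π·1.25² × L = 4.908739 × 2338.629426 = 11479.720350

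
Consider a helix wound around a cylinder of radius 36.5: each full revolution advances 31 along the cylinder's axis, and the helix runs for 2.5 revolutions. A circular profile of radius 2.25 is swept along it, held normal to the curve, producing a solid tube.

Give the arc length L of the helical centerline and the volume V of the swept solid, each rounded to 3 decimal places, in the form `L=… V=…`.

L=578.555 V=9201.518

2πR = 2π·36.5 = 229.336264
per-turn = √(229.336264² + 31²) = √(52595.1219 + 961) = √53556.1219 = 231.421956
L = 2.5 × 231.421956 = 578.554891
V = π·2.25² × L = 15.904313 × 578.554891 = 9201.517959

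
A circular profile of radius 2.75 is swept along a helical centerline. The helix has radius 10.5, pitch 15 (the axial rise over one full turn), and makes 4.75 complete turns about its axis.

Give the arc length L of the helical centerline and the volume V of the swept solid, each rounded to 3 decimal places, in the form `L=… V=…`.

L=321.372 V=7635.242

2πR = 2π·10.5 = 65.973446
per-turn = √(65.973446² + 15²) = √(4352.4955 + 225) = √4577.4955 = 67.657191
L = 4.75 × 67.657191 = 321.371659
V = π·2.75² × L = 23.758294 × 321.371659 = 7635.242498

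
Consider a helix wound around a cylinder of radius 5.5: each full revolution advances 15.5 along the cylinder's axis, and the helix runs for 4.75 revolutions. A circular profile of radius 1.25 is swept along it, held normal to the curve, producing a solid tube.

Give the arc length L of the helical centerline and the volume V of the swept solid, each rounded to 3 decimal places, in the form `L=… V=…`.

L=179.904 V=883.099

2πR = 2π·5.5 = 34.557519
per-turn = √(34.557519² + 15.5²) = √(1194.2221 + 240.25) = √1434.4721 = 37.874426
L = 4.75 × 37.874426 = 179.903523
V = π·1.25² × L = 4.908739 × 179.903523 = 883.099352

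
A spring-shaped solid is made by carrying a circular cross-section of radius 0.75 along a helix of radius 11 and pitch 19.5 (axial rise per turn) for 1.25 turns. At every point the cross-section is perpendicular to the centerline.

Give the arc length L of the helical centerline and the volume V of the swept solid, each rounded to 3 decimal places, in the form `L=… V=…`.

2πR = 2π·11 = 69.115038
per-turn = √(69.115038² + 19.5²) = √(4776.8885 + 380.25) = √5157.1385 = 71.813220
L = 1.25 × 71.813220 = 89.766525
V = π·0.75² × L = 1.767146 × 89.766525 = 158.630543

L=89.767 V=158.631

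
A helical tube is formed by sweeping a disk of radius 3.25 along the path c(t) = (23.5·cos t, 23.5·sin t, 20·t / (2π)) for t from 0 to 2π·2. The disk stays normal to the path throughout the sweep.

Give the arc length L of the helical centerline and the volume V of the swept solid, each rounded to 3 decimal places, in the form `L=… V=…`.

2πR = 2π·23.5 = 147.654855
per-turn = √(147.654855² + 20²) = √(21801.9561 + 400) = √22201.9561 = 149.003208
L = 2 × 149.003208 = 298.006417
V = π·3.25² × L = 33.183072 × 298.006417 = 9888.768507

L=298.006 V=9888.769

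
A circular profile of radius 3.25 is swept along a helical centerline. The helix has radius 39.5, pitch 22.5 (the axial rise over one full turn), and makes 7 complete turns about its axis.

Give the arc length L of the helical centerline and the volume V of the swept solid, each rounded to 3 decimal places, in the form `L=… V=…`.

2πR = 2π·39.5 = 248.185820
per-turn = √(248.185820² + 22.5²) = √(61596.2011 + 506.25) = √62102.4511 = 249.203634
L = 7 × 249.203634 = 1744.425436
V = π·3.25² × L = 33.183072 × 1744.425436 = 57885.395550

L=1744.425 V=57885.396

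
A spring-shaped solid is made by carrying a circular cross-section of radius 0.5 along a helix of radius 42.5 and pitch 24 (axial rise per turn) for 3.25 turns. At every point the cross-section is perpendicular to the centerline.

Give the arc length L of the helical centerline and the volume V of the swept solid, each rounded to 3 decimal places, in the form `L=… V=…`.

2πR = 2π·42.5 = 267.035376
per-turn = √(267.035376² + 24²) = √(71307.8918 + 576) = √71883.8918 = 268.111715
L = 3.25 × 268.111715 = 871.363074
V = π·0.5² × L = 0.785398 × 871.363074 = 684.366958

L=871.363 V=684.367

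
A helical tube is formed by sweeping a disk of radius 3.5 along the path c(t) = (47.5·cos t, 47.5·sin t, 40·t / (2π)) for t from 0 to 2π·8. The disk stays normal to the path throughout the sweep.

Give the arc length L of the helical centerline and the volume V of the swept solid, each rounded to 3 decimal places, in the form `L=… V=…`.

2πR = 2π·47.5 = 298.451302
per-turn = √(298.451302² + 40²) = √(89073.1797 + 1600) = √90673.1797 = 301.119876
L = 8 × 301.119876 = 2408.959008
V = π·3.5² × L = 38.484510 × 2408.959008 = 92707.607047

L=2408.959 V=92707.607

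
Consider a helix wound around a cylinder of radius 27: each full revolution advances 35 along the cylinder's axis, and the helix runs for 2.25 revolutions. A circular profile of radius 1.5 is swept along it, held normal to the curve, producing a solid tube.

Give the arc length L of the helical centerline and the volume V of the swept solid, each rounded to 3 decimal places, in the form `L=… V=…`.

2πR = 2π·27 = 169.646003
per-turn = √(169.646003² + 35²) = √(28779.7664 + 1225) = √30004.7664 = 173.218840
L = 2.25 × 173.218840 = 389.742389
V = π·1.5² × L = 7.068583 × 389.742389 = 2754.926611

L=389.742 V=2754.927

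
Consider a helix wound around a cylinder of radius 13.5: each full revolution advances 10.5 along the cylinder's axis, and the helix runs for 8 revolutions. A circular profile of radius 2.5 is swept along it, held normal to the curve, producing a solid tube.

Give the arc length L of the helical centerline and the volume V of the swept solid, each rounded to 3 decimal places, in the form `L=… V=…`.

2πR = 2π·13.5 = 84.823002
per-turn = √(84.823002² + 10.5²) = √(7194.9416 + 110.25) = √7305.1916 = 85.470414
L = 8 × 85.470414 = 683.763309
V = π·2.5² × L = 19.634954 × 683.763309 = 13425.661180

L=683.763 V=13425.661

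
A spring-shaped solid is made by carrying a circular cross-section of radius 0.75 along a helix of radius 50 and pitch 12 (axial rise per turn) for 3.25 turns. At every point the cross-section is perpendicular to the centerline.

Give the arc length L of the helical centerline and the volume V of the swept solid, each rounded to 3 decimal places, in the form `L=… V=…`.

L=1021.762 V=1805.603

2πR = 2π·50 = 314.159265
per-turn = √(314.159265² + 12²) = √(98696.0440 + 144) = √98840.0440 = 314.388365
L = 3.25 × 314.388365 = 1021.762186
V = π·0.75² × L = 1.767146 × 1021.762186 = 1805.602825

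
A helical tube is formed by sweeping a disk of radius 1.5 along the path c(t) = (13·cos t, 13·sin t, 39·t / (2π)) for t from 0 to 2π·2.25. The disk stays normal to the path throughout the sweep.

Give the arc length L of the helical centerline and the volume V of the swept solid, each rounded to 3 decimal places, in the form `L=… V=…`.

L=203.657 V=1439.569

2πR = 2π·13 = 81.681409
per-turn = √(81.681409² + 39²) = √(6671.8526 + 1521) = √8192.8526 = 90.514378
L = 2.25 × 90.514378 = 203.657350
V = π·1.5² × L = 7.068583 × 203.657350 = 1439.568977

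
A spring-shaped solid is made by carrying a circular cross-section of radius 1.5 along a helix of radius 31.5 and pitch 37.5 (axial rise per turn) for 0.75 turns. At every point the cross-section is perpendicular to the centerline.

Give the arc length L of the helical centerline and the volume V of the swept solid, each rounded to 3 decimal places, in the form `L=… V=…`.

L=151.081 V=1067.930

2πR = 2π·31.5 = 197.920337
per-turn = √(197.920337² + 37.5²) = √(39172.4599 + 1406.25) = √40578.7099 = 201.441579
L = 0.75 × 201.441579 = 151.081184
V = π·1.5² × L = 7.068583 × 151.081184 = 1067.929963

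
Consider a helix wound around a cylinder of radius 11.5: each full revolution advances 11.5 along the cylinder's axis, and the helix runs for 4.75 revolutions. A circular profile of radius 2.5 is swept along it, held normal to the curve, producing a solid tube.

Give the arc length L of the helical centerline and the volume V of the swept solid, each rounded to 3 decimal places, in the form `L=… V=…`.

L=347.539 V=6823.907

2πR = 2π·11.5 = 72.256631
per-turn = √(72.256631² + 11.5²) = √(5221.0207 + 132.25) = √5353.2707 = 73.166049
L = 4.75 × 73.166049 = 347.538733
V = π·2.5² × L = 19.634954 × 347.538733 = 6823.907061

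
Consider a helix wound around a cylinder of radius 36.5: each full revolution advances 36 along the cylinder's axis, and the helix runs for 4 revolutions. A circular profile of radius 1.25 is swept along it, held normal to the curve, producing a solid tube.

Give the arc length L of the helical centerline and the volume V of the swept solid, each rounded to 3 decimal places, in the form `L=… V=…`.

2πR = 2π·36.5 = 229.336264
per-turn = √(229.336264² + 36²) = √(52595.1219 + 1296) = √53891.1219 = 232.144614
L = 4 × 232.144614 = 928.578456
V = π·1.25² × L = 4.908739 × 928.578456 = 4558.148839

L=928.578 V=4558.149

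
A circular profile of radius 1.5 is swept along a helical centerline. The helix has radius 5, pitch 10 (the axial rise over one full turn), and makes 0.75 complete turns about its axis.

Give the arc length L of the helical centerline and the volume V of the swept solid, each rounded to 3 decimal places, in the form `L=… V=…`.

L=24.727 V=174.784

2πR = 2π·5 = 31.415927
per-turn = √(31.415927² + 10²) = √(986.9604 + 100) = √1086.9604 = 32.969083
L = 0.75 × 32.969083 = 24.726812
V = π·1.5² × L = 7.068583 × 24.726812 = 174.783537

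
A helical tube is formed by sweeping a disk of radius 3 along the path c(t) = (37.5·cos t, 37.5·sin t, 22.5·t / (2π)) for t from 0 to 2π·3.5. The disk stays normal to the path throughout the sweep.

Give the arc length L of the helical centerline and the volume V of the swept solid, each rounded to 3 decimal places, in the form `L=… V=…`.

L=828.420 V=23423.012

2πR = 2π·37.5 = 235.619449
per-turn = √(235.619449² + 22.5²) = √(55516.5248 + 506.25) = √56022.7748 = 236.691307
L = 3.5 × 236.691307 = 828.419574
V = π·3² × L = 28.274334 × 828.419574 = 23423.011633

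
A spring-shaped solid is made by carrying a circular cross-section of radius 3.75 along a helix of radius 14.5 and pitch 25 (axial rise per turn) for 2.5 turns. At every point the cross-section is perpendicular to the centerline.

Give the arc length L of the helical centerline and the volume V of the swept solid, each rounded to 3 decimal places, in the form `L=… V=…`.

2πR = 2π·14.5 = 91.106187
per-turn = √(91.106187² + 25²) = √(8300.3373 + 625) = √8925.3373 = 94.474003
L = 2.5 × 94.474003 = 236.185008
V = π·3.75² × L = 44.178647 × 236.185008 = 10434.334034

L=236.185 V=10434.334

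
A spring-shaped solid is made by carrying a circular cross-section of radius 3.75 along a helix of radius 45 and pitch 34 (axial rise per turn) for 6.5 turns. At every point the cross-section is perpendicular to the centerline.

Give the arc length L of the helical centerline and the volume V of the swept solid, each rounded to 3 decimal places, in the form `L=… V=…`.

2πR = 2π·45 = 282.743339
per-turn = √(282.743339² + 34²) = √(79943.7956 + 1156) = √81099.7956 = 284.780259
L = 6.5 × 284.780259 = 1851.071680
V = π·3.75² × L = 44.178647 × 1851.071680 = 81777.841770

L=1851.072 V=81777.842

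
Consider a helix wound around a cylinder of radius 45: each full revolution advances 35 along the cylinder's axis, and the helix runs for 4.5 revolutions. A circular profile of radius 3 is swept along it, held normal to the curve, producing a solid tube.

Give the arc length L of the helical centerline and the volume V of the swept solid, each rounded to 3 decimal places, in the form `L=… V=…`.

L=1282.056 V=36249.285

2πR = 2π·45 = 282.743339
per-turn = √(282.743339² + 35²) = √(79943.7956 + 1225) = √81168.7956 = 284.901379
L = 4.5 × 284.901379 = 1282.056205
V = π·3² × L = 28.274334 × 1282.056205 = 36249.285186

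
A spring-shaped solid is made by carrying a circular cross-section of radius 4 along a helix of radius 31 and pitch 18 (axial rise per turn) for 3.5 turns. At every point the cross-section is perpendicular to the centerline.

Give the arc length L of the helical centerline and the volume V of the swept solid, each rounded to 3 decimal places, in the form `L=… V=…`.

L=684.630 V=34413.278

2πR = 2π·31 = 194.778745
per-turn = √(194.778745² + 18²) = √(37938.7593 + 324) = √38262.7593 = 195.608689
L = 3.5 × 195.608689 = 684.630412
V = π·4² × L = 50.265482 × 684.630412 = 34413.277987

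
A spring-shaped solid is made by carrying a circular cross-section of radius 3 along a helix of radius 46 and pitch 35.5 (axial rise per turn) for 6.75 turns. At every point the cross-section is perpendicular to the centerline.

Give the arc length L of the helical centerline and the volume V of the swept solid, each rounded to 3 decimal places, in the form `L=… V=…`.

2πR = 2π·46 = 289.026524
per-turn = √(289.026524² + 35.5²) = √(83536.3317 + 1260.25) = √84796.5817 = 291.198526
L = 6.75 × 291.198526 = 1965.590052
V = π·3² × L = 28.274334 × 1965.590052 = 55575.749398

L=1965.590 V=55575.749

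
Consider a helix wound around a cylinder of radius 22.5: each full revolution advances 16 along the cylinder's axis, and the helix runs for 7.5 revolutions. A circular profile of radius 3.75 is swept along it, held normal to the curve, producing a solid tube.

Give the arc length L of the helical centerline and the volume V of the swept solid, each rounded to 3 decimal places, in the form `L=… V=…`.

L=1067.057 V=47141.113

2πR = 2π·22.5 = 141.371669
per-turn = √(141.371669² + 16²) = √(19985.9489 + 256) = √20241.9489 = 142.274203
L = 7.5 × 142.274203 = 1067.056524
V = π·3.75² × L = 44.178647 × 1067.056524 = 47141.113192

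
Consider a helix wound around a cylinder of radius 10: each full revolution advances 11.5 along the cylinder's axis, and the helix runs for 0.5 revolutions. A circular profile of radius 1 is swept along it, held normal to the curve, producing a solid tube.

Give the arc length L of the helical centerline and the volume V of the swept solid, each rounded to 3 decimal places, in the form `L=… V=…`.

L=31.938 V=100.336

2πR = 2π·10 = 62.831853
per-turn = √(62.831853² + 11.5²) = √(3947.8418 + 132.25) = √4080.0918 = 63.875596
L = 0.5 × 63.875596 = 31.937798
V = π·1² × L = 3.141593 × 31.937798 = 100.335552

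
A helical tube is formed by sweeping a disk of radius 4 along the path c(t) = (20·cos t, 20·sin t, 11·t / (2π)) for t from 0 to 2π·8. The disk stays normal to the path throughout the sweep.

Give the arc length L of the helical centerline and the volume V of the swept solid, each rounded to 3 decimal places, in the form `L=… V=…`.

2πR = 2π·20 = 125.663706
per-turn = √(125.663706² + 11²) = √(15791.3670 + 121) = √15912.3670 = 126.144231
L = 8 × 126.144231 = 1009.153849
V = π·4² × L = 50.265482 × 1009.153849 = 50725.605087

L=1009.154 V=50725.605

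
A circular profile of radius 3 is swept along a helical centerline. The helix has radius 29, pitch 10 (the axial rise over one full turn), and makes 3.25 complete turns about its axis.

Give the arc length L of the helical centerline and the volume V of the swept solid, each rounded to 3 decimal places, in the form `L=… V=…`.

L=593.081 V=16768.980

2πR = 2π·29 = 182.212374
per-turn = √(182.212374² + 10²) = √(33201.3492 + 100) = √33301.3492 = 182.486573
L = 3.25 × 182.486573 = 593.081361
V = π·3² × L = 28.274334 × 593.081361 = 16768.980425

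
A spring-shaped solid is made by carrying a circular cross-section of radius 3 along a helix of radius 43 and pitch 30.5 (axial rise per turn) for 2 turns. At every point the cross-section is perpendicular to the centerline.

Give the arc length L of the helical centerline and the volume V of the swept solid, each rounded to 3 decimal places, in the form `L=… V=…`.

L=543.786 V=15375.191

2πR = 2π·43 = 270.176968
per-turn = √(270.176968² + 30.5²) = √(72995.5942 + 930.25) = √73925.8442 = 271.893075
L = 2 × 271.893075 = 543.786150
V = π·3² × L = 28.274334 × 543.786150 = 15375.191157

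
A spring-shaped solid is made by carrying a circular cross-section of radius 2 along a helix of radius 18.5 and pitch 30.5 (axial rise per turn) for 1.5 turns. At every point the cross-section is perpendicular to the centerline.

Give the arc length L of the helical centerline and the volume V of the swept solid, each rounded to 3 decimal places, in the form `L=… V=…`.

L=180.261 V=2265.222

2πR = 2π·18.5 = 116.238928
per-turn = √(116.238928² + 30.5²) = √(13511.4884 + 930.25) = √14441.7384 = 120.173784
L = 1.5 × 120.173784 = 180.260676
V = π·2² × L = 12.566371 × 180.260676 = 2265.222467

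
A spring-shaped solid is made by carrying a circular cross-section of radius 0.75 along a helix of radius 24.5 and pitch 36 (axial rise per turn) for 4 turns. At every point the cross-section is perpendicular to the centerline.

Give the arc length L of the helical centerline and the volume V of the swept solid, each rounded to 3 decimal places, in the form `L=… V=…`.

L=632.366 V=1117.483

2πR = 2π·24.5 = 153.938040
per-turn = √(153.938040² + 36²) = √(23696.9202 + 1296) = √24992.9202 = 158.091493
L = 4 × 158.091493 = 632.365972
V = π·0.75² × L = 1.767146 × 632.365972 = 1117.482914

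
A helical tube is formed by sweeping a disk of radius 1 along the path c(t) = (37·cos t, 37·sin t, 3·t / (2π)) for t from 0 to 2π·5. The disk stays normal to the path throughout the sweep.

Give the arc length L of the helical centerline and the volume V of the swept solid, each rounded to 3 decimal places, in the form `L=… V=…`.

2πR = 2π·37 = 232.477856
per-turn = √(232.477856² + 3²) = √(54045.9537 + 9) = √54054.9537 = 232.497212
L = 5 × 232.497212 = 1162.486061
V = π·1² × L = 3.141593 × 1162.486061 = 3652.057670

L=1162.486 V=3652.058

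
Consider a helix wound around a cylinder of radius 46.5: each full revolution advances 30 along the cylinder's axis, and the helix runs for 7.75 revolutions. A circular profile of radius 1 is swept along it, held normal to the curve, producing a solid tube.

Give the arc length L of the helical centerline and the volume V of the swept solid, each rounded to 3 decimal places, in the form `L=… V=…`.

L=2276.208 V=7150.919

2πR = 2π·46.5 = 292.168117
per-turn = √(292.168117² + 30²) = √(85362.2085 + 900) = √86262.2085 = 293.704287
L = 7.75 × 293.704287 = 2276.208228
V = π·1² × L = 3.141593 × 2276.208228 = 7150.919046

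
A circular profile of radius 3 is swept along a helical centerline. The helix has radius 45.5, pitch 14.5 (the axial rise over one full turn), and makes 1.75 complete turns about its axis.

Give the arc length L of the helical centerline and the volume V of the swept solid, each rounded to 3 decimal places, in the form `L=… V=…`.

2πR = 2π·45.5 = 285.884931
per-turn = √(285.884931² + 14.5²) = √(81730.1940 + 210.25) = √81940.4440 = 286.252413
L = 1.75 × 286.252413 = 500.941723
V = π·3² × L = 28.274334 × 500.941723 = 14163.793533

L=500.942 V=14163.794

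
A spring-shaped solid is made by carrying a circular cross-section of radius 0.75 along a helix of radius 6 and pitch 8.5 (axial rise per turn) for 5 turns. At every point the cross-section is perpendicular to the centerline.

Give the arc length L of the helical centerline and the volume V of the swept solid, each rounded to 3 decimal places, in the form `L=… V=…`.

2πR = 2π·6 = 37.699112
per-turn = √(37.699112² + 8.5²) = √(1421.2230 + 72.25) = √1493.4730 = 38.645479
L = 5 × 38.645479 = 193.227394
V = π·0.75² × L = 1.767146 × 193.227394 = 341.460991

L=193.227 V=341.461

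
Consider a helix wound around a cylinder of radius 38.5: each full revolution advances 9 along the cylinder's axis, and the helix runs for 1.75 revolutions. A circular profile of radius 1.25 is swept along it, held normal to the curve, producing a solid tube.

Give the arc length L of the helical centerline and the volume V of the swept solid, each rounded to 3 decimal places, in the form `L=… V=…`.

L=423.622 V=2079.452

2πR = 2π·38.5 = 241.902634
per-turn = √(241.902634² + 9²) = √(58516.8845 + 81) = √58597.8845 = 242.069999
L = 1.75 × 242.069999 = 423.622499
V = π·1.25² × L = 4.908739 × 423.622499 = 2079.452077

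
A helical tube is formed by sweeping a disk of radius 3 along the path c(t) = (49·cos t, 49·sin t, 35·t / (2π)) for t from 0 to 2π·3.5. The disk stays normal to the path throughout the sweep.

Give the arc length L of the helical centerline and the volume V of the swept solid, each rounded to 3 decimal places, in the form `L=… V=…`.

2πR = 2π·49 = 307.876080
per-turn = √(307.876080² + 35²) = √(94787.6807 + 1225) = √96012.6807 = 309.859130
L = 3.5 × 309.859130 = 1084.506956
V = π·3² × L = 28.274334 × 1084.506956 = 30663.711779

L=1084.507 V=30663.712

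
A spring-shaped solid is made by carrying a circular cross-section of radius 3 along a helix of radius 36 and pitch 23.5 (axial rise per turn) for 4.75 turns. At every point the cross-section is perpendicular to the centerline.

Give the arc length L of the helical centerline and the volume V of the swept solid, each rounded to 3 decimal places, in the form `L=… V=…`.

L=1080.208 V=30542.152

2πR = 2π·36 = 226.194671
per-turn = √(226.194671² + 23.5²) = √(51164.0292 + 552.25) = √51716.2792 = 227.412135
L = 4.75 × 227.412135 = 1080.207642
V = π·3² × L = 28.274334 × 1080.207642 = 30542.151532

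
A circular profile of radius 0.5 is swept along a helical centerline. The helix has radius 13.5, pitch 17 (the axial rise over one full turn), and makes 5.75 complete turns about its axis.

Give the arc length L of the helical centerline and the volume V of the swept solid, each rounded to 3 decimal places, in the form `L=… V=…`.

2πR = 2π·13.5 = 84.823002
per-turn = √(84.823002² + 17²) = √(7194.9416 + 289) = √7483.9416 = 86.509778
L = 5.75 × 86.509778 = 497.431221
V = π·0.5² × L = 0.785398 × 497.431221 = 390.681567

L=497.431 V=390.682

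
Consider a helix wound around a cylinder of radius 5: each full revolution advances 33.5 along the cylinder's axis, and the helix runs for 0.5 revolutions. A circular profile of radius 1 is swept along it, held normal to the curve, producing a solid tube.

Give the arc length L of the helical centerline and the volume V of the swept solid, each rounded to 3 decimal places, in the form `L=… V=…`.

L=22.963 V=72.141

2πR = 2π·5 = 31.415927
per-turn = √(31.415927² + 33.5²) = √(986.9604 + 1122.25) = √2109.2104 = 45.926141
L = 0.5 × 45.926141 = 22.963071
V = π·1² × L = 3.141593 × 22.963071 = 72.140614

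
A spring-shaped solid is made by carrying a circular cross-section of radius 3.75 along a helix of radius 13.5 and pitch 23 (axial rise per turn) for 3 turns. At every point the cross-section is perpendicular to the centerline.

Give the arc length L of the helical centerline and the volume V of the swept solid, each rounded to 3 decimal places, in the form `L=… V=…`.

2πR = 2π·13.5 = 84.823002
per-turn = √(84.823002² + 23²) = √(7194.9416 + 529) = √7723.9416 = 87.885958
L = 3 × 87.885958 = 263.657874
V = π·3.75² × L = 44.178647 × 263.657874 = 11648.048059

L=263.658 V=11648.048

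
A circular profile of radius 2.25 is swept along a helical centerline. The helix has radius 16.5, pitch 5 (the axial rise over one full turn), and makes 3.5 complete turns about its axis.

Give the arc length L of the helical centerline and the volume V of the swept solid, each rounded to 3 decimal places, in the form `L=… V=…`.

L=363.276 V=5777.650

2πR = 2π·16.5 = 103.672558
per-turn = √(103.672558² + 5²) = √(10747.9992 + 25) = √10772.9992 = 103.793059
L = 3.5 × 103.793059 = 363.275708
V = π·2.25² × L = 15.904313 × 363.275708 = 5777.650498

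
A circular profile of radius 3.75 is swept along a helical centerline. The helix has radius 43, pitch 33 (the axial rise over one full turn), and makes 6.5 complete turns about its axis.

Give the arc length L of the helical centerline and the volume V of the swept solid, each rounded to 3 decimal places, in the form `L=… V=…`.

2πR = 2π·43 = 270.176968
per-turn = √(270.176968² + 33²) = √(72995.5942 + 1089) = √74084.5942 = 272.184853
L = 6.5 × 272.184853 = 1769.201544
V = π·3.75² × L = 44.178647 × 1769.201544 = 78160.929932

L=1769.202 V=78160.930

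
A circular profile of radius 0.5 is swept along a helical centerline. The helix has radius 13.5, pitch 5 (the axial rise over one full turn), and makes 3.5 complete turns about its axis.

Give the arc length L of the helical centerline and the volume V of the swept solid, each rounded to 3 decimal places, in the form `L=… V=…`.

L=297.396 V=233.574

2πR = 2π·13.5 = 84.823002
per-turn = √(84.823002² + 5²) = √(7194.9416 + 25) = √7219.9416 = 84.970240
L = 3.5 × 84.970240 = 297.395838
V = π·0.5² × L = 0.785398 × 297.395838 = 233.574145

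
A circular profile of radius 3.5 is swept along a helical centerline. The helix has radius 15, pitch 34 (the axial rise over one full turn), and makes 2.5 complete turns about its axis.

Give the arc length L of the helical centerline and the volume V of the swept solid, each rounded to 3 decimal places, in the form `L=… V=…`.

2πR = 2π·15 = 94.247780
per-turn = √(94.247780² + 34²) = √(8882.6440 + 1156) = √10038.6440 = 100.193033
L = 2.5 × 100.193033 = 250.482584
V = π·3.5² × L = 38.484510 × 250.482584 = 9639.699500

L=250.483 V=9639.700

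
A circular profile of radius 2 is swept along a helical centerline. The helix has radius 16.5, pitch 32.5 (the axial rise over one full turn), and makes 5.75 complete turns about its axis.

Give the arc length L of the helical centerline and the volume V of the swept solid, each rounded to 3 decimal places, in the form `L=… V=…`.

2πR = 2π·16.5 = 103.672558
per-turn = √(103.672558² + 32.5²) = √(10747.9992 + 1056.25) = √11804.2492 = 108.647362
L = 5.75 × 108.647362 = 624.722329
V = π·2² × L = 12.566371 × 624.722329 = 7850.492323

L=624.722 V=7850.492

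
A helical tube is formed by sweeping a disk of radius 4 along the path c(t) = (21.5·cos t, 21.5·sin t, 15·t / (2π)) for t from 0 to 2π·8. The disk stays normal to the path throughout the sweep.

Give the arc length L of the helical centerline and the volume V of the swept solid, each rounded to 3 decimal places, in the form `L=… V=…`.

L=1087.350 V=54656.160

2πR = 2π·21.5 = 135.088484
per-turn = √(135.088484² + 15²) = √(18248.8985 + 225) = √18473.8985 = 135.918720
L = 8 × 135.918720 = 1087.349763
V = π·4² × L = 50.265482 × 1087.349763 = 54656.160421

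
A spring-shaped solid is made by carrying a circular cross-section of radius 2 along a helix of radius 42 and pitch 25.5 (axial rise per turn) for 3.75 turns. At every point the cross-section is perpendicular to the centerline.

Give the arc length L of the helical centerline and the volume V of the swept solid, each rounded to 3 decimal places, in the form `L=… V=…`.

L=994.211 V=12493.625

2πR = 2π·42 = 263.893783
per-turn = √(263.893783² + 25.5²) = √(69639.9287 + 650.25) = √70290.1787 = 265.122950
L = 3.75 × 265.122950 = 994.211063
V = π·2² × L = 12.566371 × 994.211063 = 12493.624684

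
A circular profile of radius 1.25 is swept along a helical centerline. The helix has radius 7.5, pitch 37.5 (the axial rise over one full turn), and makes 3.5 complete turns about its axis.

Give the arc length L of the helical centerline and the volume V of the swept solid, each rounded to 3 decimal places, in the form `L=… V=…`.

L=210.783 V=1034.681

2πR = 2π·7.5 = 47.123890
per-turn = √(47.123890² + 37.5²) = √(2220.6610 + 1406.25) = √3626.9110 = 60.223841
L = 3.5 × 60.223841 = 210.783442
V = π·1.25² × L = 4.908739 × 210.783442 = 1034.680804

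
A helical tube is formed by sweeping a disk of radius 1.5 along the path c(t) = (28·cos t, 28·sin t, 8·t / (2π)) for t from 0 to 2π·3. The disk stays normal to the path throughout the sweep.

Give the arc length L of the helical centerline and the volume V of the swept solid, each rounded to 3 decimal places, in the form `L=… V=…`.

2πR = 2π·28 = 175.929189
per-turn = √(175.929189² + 8²) = √(30951.0794 + 64) = √31015.0794 = 176.110986
L = 3 × 176.110986 = 528.332958
V = π·1.5² × L = 7.068583 × 528.332958 = 3734.565615

L=528.333 V=3734.566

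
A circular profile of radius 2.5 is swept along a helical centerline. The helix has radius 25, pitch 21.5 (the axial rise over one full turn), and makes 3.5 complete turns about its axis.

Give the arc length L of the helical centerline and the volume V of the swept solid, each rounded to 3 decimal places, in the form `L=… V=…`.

L=554.905 V=10895.528

2πR = 2π·25 = 157.079633
per-turn = √(157.079633² + 21.5²) = √(24674.0110 + 462.25) = √25136.2610 = 158.544193
L = 3.5 × 158.544193 = 554.904674
V = π·2.5² × L = 19.634954 × 554.904674 = 10895.527797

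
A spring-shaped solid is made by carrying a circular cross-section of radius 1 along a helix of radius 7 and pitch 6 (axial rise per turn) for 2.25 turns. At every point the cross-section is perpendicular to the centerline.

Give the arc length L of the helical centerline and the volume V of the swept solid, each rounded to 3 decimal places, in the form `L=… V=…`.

2πR = 2π·7 = 43.982297
per-turn = √(43.982297² + 6²) = √(1934.4425 + 36) = √1970.4425 = 44.389666
L = 2.25 × 44.389666 = 99.876749
V = π·1² × L = 3.141593 × 99.876749 = 313.772061

L=99.877 V=313.772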